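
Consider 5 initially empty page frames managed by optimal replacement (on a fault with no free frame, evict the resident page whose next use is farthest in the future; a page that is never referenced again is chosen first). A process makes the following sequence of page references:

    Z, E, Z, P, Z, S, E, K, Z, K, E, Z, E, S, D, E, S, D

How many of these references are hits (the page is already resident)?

Z -> miss, frames [Z]
E -> miss, frames [Z, E]
Z -> hit
P -> miss, frames [Z, E, P]
Z -> hit
S -> miss, frames [Z, E, P, S]
E -> hit
K -> miss, frames [Z, E, P, S, K]
Z -> hit
K -> hit
E -> hit
Z -> hit
E -> hit
S -> hit
D -> miss, evict K, frames [Z, E, P, S, D]
E -> hit
S -> hit
D -> hit
Hits: 12.

12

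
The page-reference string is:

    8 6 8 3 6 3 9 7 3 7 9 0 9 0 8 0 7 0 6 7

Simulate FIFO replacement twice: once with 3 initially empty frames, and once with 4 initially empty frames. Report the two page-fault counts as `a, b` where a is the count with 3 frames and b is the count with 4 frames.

3 frames: F F . F . . F F . . . F . . F . . . F F → 9 faults.
4 frames: F F . F . . F F . . . F . . F . . . F . → 8 faults.
8 < 9: adding a frame reduced faults, as is typical.

9, 8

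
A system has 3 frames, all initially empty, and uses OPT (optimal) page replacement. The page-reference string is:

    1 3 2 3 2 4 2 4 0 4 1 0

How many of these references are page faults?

5

1 → miss, frames {1}
3 → miss, frames {1,3}
2 → miss, frames {1,3,2}
3 → hit
2 → hit
4 → miss, evict 3, frames {1,2,4}
2 → hit
4 → hit
0 → miss, evict 2, frames {1,4,0}
4 → hit
1 → hit
0 → hit
Page faults: 5.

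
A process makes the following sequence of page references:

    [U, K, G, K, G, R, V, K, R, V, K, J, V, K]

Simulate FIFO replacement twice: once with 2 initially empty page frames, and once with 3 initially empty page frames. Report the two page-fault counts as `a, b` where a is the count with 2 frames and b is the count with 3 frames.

2 frames: F F F . . F F F F F F F F F → 12 faults.
3 frames: F F F . . F F F . . . F . . → 7 faults.
7 < 12: adding a frame reduced faults, as is typical.

12, 7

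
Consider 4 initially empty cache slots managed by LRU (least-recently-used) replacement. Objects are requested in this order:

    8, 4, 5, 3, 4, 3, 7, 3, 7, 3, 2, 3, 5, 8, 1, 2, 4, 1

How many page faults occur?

8: miss, frames [8]
4: miss, frames [8, 4]
5: miss, frames [8, 4, 5]
3: miss, frames [8, 4, 5, 3]
4: hit
3: hit
7: miss, evict 8, frames [5, 4, 3, 7]
3: hit
7: hit
3: hit
2: miss, evict 5, frames [4, 7, 3, 2]
3: hit
5: miss, evict 4, frames [7, 2, 3, 5]
8: miss, evict 7, frames [2, 3, 5, 8]
1: miss, evict 2, frames [3, 5, 8, 1]
2: miss, evict 3, frames [5, 8, 1, 2]
4: miss, evict 5, frames [8, 1, 2, 4]
1: hit
Page faults: 11.

11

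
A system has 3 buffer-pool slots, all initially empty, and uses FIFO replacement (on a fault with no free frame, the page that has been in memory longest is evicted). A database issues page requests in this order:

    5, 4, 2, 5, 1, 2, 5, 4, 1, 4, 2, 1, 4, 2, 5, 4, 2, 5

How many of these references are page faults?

11

5 → miss, frames (5)
4 → miss, frames (5 4)
2 → miss, frames (5 4 2)
5 → hit
1 → miss, evict 5, frames (4 2 1)
2 → hit
5 → miss, evict 4, frames (2 1 5)
4 → miss, evict 2, frames (1 5 4)
1 → hit
4 → hit
2 → miss, evict 1, frames (5 4 2)
1 → miss, evict 5, frames (4 2 1)
4 → hit
2 → hit
5 → miss, evict 4, frames (2 1 5)
4 → miss, evict 2, frames (1 5 4)
2 → miss, evict 1, frames (5 4 2)
5 → hit
Page faults: 11.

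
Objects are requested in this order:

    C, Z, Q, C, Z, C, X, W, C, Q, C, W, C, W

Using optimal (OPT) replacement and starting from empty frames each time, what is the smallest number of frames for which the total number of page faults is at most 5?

3

f=1: 14 faults
f=2: 8 faults
f=3: 5 faults
f=4: 5 faults
f=5: 5 faults
Smallest f with faults ≤ 5 is 3.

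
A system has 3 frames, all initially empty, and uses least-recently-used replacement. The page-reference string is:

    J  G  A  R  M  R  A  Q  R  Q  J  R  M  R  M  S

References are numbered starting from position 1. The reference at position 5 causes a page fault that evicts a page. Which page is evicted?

pos 1: J → fault, frames {J}
pos 2: G → fault, frames {J,G}
pos 3: A → fault, frames {J,G,A}
pos 4: R → fault, evict J, frames {G,A,R}
pos 5: M → fault, evict G, frames {A,R,M}
At position 5, page G is evicted.

G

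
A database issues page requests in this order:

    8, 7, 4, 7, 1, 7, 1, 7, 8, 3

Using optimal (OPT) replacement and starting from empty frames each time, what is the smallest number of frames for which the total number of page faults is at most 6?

2

f=1: 10 faults
f=2: 6 faults
f=3: 5 faults
f=4: 5 faults
f=5: 5 faults
Smallest f with faults ≤ 6 is 2.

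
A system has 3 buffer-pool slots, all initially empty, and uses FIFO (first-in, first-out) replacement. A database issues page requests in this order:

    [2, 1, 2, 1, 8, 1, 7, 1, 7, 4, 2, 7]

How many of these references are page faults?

6

2: miss, frames {2}
1: miss, frames {2,1}
2: hit
1: hit
8: miss, frames {2,1,8}
1: hit
7: miss, evict 2, frames {1,8,7}
1: hit
7: hit
4: miss, evict 1, frames {8,7,4}
2: miss, evict 8, frames {7,4,2}
7: hit
Page faults: 6.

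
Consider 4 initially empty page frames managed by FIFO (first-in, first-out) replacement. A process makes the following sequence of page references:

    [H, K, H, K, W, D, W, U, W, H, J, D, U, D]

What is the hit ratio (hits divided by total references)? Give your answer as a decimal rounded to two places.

0.50

H -> fault, frames [H]
K -> fault, frames [H, K]
H -> hit
K -> hit
W -> fault, frames [H, K, W]
D -> fault, frames [H, K, W, D]
W -> hit
U -> fault, evict H, frames [K, W, D, U]
W -> hit
H -> fault, evict K, frames [W, D, U, H]
J -> fault, evict W, frames [D, U, H, J]
D -> hit
U -> hit
D -> hit
Hits: 7 of 14 references → 7/14 = 0.5000.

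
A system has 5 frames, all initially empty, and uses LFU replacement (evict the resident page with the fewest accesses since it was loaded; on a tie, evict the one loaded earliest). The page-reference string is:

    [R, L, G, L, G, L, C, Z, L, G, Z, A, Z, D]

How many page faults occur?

R → fault, frames (R)
L → fault, frames (R L)
G → fault, frames (R L G)
L → hit
G → hit
L → hit
C → fault, frames (R L G C)
Z → fault, frames (R L G C Z)
L → hit
G → hit
Z → hit
A → fault, evict R, frames (L G C Z A)
Z → hit
D → fault, evict C, frames (L G Z A D)
Page faults: 7.

7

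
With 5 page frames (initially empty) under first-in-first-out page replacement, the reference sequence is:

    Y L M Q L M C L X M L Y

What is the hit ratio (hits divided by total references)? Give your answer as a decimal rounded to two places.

0.42

Y -> fault, frames [Y]
L -> fault, frames [Y, L]
M -> fault, frames [Y, L, M]
Q -> fault, frames [Y, L, M, Q]
L -> hit
M -> hit
C -> fault, frames [Y, L, M, Q, C]
L -> hit
X -> fault, evict Y, frames [L, M, Q, C, X]
M -> hit
L -> hit
Y -> fault, evict L, frames [M, Q, C, X, Y]
Hits: 5 of 12 references → 5/12 = 0.4167.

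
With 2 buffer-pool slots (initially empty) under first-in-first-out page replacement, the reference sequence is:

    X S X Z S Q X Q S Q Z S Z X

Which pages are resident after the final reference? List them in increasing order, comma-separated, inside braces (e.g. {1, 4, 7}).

X → fault, frames {X}
S → fault, frames {X,S}
X → hit
Z → fault, evict X, frames {S,Z}
S → hit
Q → fault, evict S, frames {Z,Q}
X → fault, evict Z, frames {Q,X}
Q → hit
S → fault, evict Q, frames {X,S}
Q → fault, evict X, frames {S,Q}
Z → fault, evict S, frames {Q,Z}
S → fault, evict Q, frames {Z,S}
Z → hit
X → fault, evict Z, frames {S,X}

{S, X}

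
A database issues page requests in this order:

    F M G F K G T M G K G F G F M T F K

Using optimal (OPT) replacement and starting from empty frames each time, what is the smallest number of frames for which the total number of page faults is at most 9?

3

f=1: 18 faults
f=2: 11 faults
f=3: 9 faults
f=4: 7 faults
f=5: 5 faults
Smallest f with faults ≤ 9 is 3.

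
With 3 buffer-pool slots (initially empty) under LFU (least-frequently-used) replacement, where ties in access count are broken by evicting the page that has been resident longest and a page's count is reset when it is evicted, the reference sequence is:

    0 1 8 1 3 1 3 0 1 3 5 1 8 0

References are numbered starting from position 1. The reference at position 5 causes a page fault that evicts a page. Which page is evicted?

pos 1: 0: miss, frames {0}
pos 2: 1: miss, frames {0,1}
pos 3: 8: miss, frames {0,1,8}
pos 4: 1: hit
pos 5: 3: miss, evict 0, frames {1,8,3}
At position 5, page 0 is evicted.

0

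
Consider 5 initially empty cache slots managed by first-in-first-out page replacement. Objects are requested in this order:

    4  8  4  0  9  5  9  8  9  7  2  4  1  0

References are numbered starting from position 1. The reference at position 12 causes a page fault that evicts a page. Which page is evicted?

pos 1: 4 -> fault, frames [4]
pos 2: 8 -> fault, frames [4, 8]
pos 3: 4 -> hit
pos 4: 0 -> fault, frames [4, 8, 0]
pos 5: 9 -> fault, frames [4, 8, 0, 9]
pos 6: 5 -> fault, frames [4, 8, 0, 9, 5]
pos 7: 9 -> hit
pos 8: 8 -> hit
pos 9: 9 -> hit
pos 10: 7 -> fault, evict 4, frames [8, 0, 9, 5, 7]
pos 11: 2 -> fault, evict 8, frames [0, 9, 5, 7, 2]
pos 12: 4 -> fault, evict 0, frames [9, 5, 7, 2, 4]
At position 12, page 0 is evicted.

0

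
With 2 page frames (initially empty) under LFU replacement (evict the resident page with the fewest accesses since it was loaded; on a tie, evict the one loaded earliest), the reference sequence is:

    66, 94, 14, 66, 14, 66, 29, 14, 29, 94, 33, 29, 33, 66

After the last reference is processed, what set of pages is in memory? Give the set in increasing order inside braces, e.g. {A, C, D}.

{33, 66}

66 → miss, frames (66)
94 → miss, frames (66 94)
14 → miss, evict 66, frames (94 14)
66 → miss, evict 94, frames (14 66)
14 → hit
66 → hit
29 → miss, evict 14, frames (66 29)
14 → miss, evict 29, frames (66 14)
29 → miss, evict 14, frames (66 29)
94 → miss, evict 29, frames (66 94)
33 → miss, evict 94, frames (66 33)
29 → miss, evict 33, frames (66 29)
33 → miss, evict 29, frames (66 33)
66 → hit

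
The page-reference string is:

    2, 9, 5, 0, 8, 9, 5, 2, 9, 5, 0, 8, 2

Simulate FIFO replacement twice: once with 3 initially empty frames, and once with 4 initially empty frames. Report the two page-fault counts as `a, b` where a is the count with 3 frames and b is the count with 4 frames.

10, 11

3 frames: F F F F F F F F . . F F . → 10 faults.
4 frames: F F F F F . . F F F F F F → 11 faults.
11 > 10: adding a frame increased faults — Belady's anomaly.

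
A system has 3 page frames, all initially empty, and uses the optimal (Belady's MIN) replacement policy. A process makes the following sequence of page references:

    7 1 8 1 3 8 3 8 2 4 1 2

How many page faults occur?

6

7 → fault, frames (7)
1 → fault, frames (7 1)
8 → fault, frames (7 1 8)
1 → hit
3 → fault, evict 7, frames (1 8 3)
8 → hit
3 → hit
8 → hit
2 → fault, evict 3, frames (1 8 2)
4 → fault, evict 8, frames (1 2 4)
1 → hit
2 → hit
Page faults: 6.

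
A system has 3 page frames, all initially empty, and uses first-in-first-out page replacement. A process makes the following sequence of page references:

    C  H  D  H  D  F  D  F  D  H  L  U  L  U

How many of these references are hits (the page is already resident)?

8

C: fault, frames {C}
H: fault, frames {C,H}
D: fault, frames {C,H,D}
H: hit
D: hit
F: fault, evict C, frames {H,D,F}
D: hit
F: hit
D: hit
H: hit
L: fault, evict H, frames {D,F,L}
U: fault, evict D, frames {F,L,U}
L: hit
U: hit
Hits: 8.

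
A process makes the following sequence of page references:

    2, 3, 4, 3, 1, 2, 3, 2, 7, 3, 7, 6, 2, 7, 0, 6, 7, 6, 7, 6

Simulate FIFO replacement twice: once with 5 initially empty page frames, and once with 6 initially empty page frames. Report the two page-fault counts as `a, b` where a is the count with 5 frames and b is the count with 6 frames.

8, 7

5 frames: F F F . F . . . F . . F F . F . . . . . → 8 faults.
6 frames: F F F . F . . . F . . F . . F . . . . . → 7 faults.
7 < 8: adding a frame reduced faults, as is typical.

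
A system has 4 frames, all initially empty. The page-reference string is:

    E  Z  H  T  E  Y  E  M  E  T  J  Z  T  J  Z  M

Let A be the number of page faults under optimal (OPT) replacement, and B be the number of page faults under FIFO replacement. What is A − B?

-3

Under OPT: F F F F . F . F . . F . . . . . → 7 faults.
Under FIFO: F F F F . F F F . . F F F . . . → 10 faults.
A − B = 7 − 10 = -3.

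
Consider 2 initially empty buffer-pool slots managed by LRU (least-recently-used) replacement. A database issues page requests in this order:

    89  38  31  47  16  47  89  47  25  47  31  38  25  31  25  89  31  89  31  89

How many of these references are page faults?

13

89: fault, frames [89]
38: fault, frames [89, 38]
31: fault, evict 89, frames [38, 31]
47: fault, evict 38, frames [31, 47]
16: fault, evict 31, frames [47, 16]
47: hit
89: fault, evict 16, frames [47, 89]
47: hit
25: fault, evict 89, frames [47, 25]
47: hit
31: fault, evict 25, frames [47, 31]
38: fault, evict 47, frames [31, 38]
25: fault, evict 31, frames [38, 25]
31: fault, evict 38, frames [25, 31]
25: hit
89: fault, evict 31, frames [25, 89]
31: fault, evict 25, frames [89, 31]
89: hit
31: hit
89: hit
Page faults: 13.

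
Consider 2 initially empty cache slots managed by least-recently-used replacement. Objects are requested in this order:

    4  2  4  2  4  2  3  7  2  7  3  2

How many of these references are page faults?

7

4 -> fault, frames {4}
2 -> fault, frames {4,2}
4 -> hit
2 -> hit
4 -> hit
2 -> hit
3 -> fault, evict 4, frames {2,3}
7 -> fault, evict 2, frames {3,7}
2 -> fault, evict 3, frames {7,2}
7 -> hit
3 -> fault, evict 2, frames {7,3}
2 -> fault, evict 7, frames {3,2}
Page faults: 7.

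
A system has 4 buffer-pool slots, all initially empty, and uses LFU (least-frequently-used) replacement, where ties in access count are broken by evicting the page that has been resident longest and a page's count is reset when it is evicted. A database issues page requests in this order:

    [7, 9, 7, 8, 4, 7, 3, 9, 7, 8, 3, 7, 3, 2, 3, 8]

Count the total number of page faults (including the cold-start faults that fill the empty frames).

7: miss, frames (7)
9: miss, frames (7 9)
7: hit
8: miss, frames (7 9 8)
4: miss, frames (7 9 8 4)
7: hit
3: miss, evict 9, frames (7 8 4 3)
9: miss, evict 8, frames (7 4 3 9)
7: hit
8: miss, evict 4, frames (7 3 9 8)
3: hit
7: hit
3: hit
2: miss, evict 9, frames (7 3 8 2)
3: hit
8: hit
Page faults: 8.

8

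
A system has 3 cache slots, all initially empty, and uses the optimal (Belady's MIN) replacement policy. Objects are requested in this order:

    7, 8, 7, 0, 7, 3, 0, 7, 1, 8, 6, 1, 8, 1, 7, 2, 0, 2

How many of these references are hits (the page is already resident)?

8

7 -> fault, frames {7}
8 -> fault, frames {7,8}
7 -> hit
0 -> fault, frames {7,8,0}
7 -> hit
3 -> fault, evict 8, frames {7,0,3}
0 -> hit
7 -> hit
1 -> fault, evict 3, frames {7,0,1}
8 -> fault, evict 0, frames {7,1,8}
6 -> fault, evict 7, frames {1,8,6}
1 -> hit
8 -> hit
1 -> hit
7 -> fault, evict 6, frames {1,8,7}
2 -> fault, evict 7, frames {1,8,2}
0 -> fault, evict 8, frames {1,2,0}
2 -> hit
Hits: 8.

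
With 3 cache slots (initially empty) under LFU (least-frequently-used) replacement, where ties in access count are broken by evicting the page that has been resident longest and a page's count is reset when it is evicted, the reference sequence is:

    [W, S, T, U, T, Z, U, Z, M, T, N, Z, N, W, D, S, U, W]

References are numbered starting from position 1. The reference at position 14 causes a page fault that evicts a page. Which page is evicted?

pos 1: W: miss, frames [W]
pos 2: S: miss, frames [W, S]
pos 3: T: miss, frames [W, S, T]
pos 4: U: miss, evict W, frames [S, T, U]
pos 5: T: hit
pos 6: Z: miss, evict S, frames [T, U, Z]
pos 7: U: hit
pos 8: Z: hit
pos 9: M: miss, evict T, frames [U, Z, M]
pos 10: T: miss, evict M, frames [U, Z, T]
pos 11: N: miss, evict T, frames [U, Z, N]
pos 12: Z: hit
pos 13: N: hit
pos 14: W: miss, evict U, frames [Z, N, W]
At position 14, page U is evicted.

U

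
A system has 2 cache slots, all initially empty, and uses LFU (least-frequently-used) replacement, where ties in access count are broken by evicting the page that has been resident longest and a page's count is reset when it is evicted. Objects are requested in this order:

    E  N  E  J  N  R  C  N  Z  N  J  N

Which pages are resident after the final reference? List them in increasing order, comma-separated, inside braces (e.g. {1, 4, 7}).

E: fault, frames {E}
N: fault, frames {E,N}
E: hit
J: fault, evict N, frames {E,J}
N: fault, evict J, frames {E,N}
R: fault, evict N, frames {E,R}
C: fault, evict R, frames {E,C}
N: fault, evict C, frames {E,N}
Z: fault, evict N, frames {E,Z}
N: fault, evict Z, frames {E,N}
J: fault, evict N, frames {E,J}
N: fault, evict J, frames {E,N}

{E, N}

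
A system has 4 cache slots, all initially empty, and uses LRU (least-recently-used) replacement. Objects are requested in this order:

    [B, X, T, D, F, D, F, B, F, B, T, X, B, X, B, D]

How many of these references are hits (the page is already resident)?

8

B → fault, frames {B}
X → fault, frames {B,X}
T → fault, frames {B,X,T}
D → fault, frames {B,X,T,D}
F → fault, evict B, frames {X,T,D,F}
D → hit
F → hit
B → fault, evict X, frames {T,D,F,B}
F → hit
B → hit
T → hit
X → fault, evict D, frames {F,B,T,X}
B → hit
X → hit
B → hit
D → fault, evict F, frames {T,X,B,D}
Hits: 8.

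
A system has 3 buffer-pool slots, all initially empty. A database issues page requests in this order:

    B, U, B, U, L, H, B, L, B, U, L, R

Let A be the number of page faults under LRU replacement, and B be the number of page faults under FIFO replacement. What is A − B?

-1

Under LRU: F F . . F F F . . F . F → 7 faults.
Under FIFO: F F . . F F F . . F F F → 8 faults.
A − B = 7 − 8 = -1.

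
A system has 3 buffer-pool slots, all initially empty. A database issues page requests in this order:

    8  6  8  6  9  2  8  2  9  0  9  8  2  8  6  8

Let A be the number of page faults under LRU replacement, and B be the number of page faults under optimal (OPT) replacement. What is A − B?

2

Under LRU: F F . . F F F . . F . F F . F . → 9 faults.
Under OPT: F F . . F F . . . F . . F . F . → 7 faults.
A − B = 9 − 7 = 2.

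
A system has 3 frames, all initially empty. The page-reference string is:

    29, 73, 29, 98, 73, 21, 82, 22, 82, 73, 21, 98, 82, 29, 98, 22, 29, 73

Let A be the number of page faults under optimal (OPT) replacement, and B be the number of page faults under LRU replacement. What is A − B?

Under OPT: F F . F . F F F . . F F . F . . . F → 10 faults.
Under LRU: F F . F . F F F . F F F F F . F . F → 13 faults.
A − B = 10 − 13 = -3.

-3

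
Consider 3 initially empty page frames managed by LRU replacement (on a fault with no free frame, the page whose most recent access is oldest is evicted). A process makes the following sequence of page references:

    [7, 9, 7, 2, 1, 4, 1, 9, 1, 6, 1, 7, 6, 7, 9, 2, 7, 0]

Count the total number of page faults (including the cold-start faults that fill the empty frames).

11

7: miss, frames (7)
9: miss, frames (7 9)
7: hit
2: miss, frames (9 7 2)
1: miss, evict 9, frames (7 2 1)
4: miss, evict 7, frames (2 1 4)
1: hit
9: miss, evict 2, frames (4 1 9)
1: hit
6: miss, evict 4, frames (9 1 6)
1: hit
7: miss, evict 9, frames (6 1 7)
6: hit
7: hit
9: miss, evict 1, frames (6 7 9)
2: miss, evict 6, frames (7 9 2)
7: hit
0: miss, evict 9, frames (2 7 0)
Page faults: 11.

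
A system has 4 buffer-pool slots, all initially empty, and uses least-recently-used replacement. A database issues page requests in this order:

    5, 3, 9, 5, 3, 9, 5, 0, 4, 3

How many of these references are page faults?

5 -> miss, frames [5]
3 -> miss, frames [5, 3]
9 -> miss, frames [5, 3, 9]
5 -> hit
3 -> hit
9 -> hit
5 -> hit
0 -> miss, frames [3, 9, 5, 0]
4 -> miss, evict 3, frames [9, 5, 0, 4]
3 -> miss, evict 9, frames [5, 0, 4, 3]
Page faults: 6.

6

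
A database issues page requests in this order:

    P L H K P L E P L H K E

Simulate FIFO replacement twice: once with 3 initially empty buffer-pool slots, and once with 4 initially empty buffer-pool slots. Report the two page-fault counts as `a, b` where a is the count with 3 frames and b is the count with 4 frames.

3 frames: F F F F F F F . . F F . → 9 faults.
4 frames: F F F F . . F F F F F F → 10 faults.
10 > 9: adding a frame increased faults — Belady's anomaly.

9, 10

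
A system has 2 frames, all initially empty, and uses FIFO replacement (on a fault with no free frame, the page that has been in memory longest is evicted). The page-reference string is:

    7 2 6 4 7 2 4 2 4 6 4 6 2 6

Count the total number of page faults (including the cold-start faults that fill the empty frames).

9

7 → miss, frames {7}
2 → miss, frames {7,2}
6 → miss, evict 7, frames {2,6}
4 → miss, evict 2, frames {6,4}
7 → miss, evict 6, frames {4,7}
2 → miss, evict 4, frames {7,2}
4 → miss, evict 7, frames {2,4}
2 → hit
4 → hit
6 → miss, evict 2, frames {4,6}
4 → hit
6 → hit
2 → miss, evict 4, frames {6,2}
6 → hit
Page faults: 9.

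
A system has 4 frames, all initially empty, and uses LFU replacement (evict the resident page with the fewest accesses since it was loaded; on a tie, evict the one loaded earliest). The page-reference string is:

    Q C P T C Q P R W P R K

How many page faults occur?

Q → miss, frames {Q}
C → miss, frames {Q,C}
P → miss, frames {Q,C,P}
T → miss, frames {Q,C,P,T}
C → hit
Q → hit
P → hit
R → miss, evict T, frames {Q,C,P,R}
W → miss, evict R, frames {Q,C,P,W}
P → hit
R → miss, evict W, frames {Q,C,P,R}
K → miss, evict R, frames {Q,C,P,K}
Page faults: 8.

8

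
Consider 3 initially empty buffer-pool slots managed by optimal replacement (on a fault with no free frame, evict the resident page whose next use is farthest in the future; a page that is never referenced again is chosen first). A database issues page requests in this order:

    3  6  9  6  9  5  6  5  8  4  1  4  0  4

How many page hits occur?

3 -> miss, frames [3]
6 -> miss, frames [3, 6]
9 -> miss, frames [3, 6, 9]
6 -> hit
9 -> hit
5 -> miss, evict 9, frames [3, 6, 5]
6 -> hit
5 -> hit
8 -> miss, evict 5, frames [3, 6, 8]
4 -> miss, evict 8, frames [3, 6, 4]
1 -> miss, evict 6, frames [3, 4, 1]
4 -> hit
0 -> miss, evict 1, frames [3, 4, 0]
4 -> hit
Hits: 6.

6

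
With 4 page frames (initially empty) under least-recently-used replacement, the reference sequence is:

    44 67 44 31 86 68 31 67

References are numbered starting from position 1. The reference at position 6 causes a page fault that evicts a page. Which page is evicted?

67

pos 1: 44 -> fault, frames (44)
pos 2: 67 -> fault, frames (44 67)
pos 3: 44 -> hit
pos 4: 31 -> fault, frames (67 44 31)
pos 5: 86 -> fault, frames (67 44 31 86)
pos 6: 68 -> fault, evict 67, frames (44 31 86 68)
At position 6, page 67 is evicted.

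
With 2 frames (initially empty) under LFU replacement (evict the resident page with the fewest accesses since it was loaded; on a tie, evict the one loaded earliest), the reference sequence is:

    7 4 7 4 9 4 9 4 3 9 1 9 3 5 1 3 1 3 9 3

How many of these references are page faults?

7 -> fault, frames (7)
4 -> fault, frames (7 4)
7 -> hit
4 -> hit
9 -> fault, evict 7, frames (4 9)
4 -> hit
9 -> hit
4 -> hit
3 -> fault, evict 9, frames (4 3)
9 -> fault, evict 3, frames (4 9)
1 -> fault, evict 9, frames (4 1)
9 -> fault, evict 1, frames (4 9)
3 -> fault, evict 9, frames (4 3)
5 -> fault, evict 3, frames (4 5)
1 -> fault, evict 5, frames (4 1)
3 -> fault, evict 1, frames (4 3)
1 -> fault, evict 3, frames (4 1)
3 -> fault, evict 1, frames (4 3)
9 -> fault, evict 3, frames (4 9)
3 -> fault, evict 9, frames (4 3)
Page faults: 15.

15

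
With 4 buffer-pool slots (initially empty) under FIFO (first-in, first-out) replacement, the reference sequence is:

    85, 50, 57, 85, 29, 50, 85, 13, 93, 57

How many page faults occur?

6

85: fault, frames [85]
50: fault, frames [85, 50]
57: fault, frames [85, 50, 57]
85: hit
29: fault, frames [85, 50, 57, 29]
50: hit
85: hit
13: fault, evict 85, frames [50, 57, 29, 13]
93: fault, evict 50, frames [57, 29, 13, 93]
57: hit
Page faults: 6.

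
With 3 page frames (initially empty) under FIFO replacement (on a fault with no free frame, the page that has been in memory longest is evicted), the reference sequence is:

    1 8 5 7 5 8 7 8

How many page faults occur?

1 → fault, frames (1)
8 → fault, frames (1 8)
5 → fault, frames (1 8 5)
7 → fault, evict 1, frames (8 5 7)
5 → hit
8 → hit
7 → hit
8 → hit
Page faults: 4.

4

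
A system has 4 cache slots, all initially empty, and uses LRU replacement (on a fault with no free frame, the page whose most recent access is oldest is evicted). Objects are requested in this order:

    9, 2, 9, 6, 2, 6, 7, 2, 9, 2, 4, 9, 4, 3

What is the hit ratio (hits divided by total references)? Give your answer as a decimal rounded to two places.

9: fault, frames {9}
2: fault, frames {9,2}
9: hit
6: fault, frames {2,9,6}
2: hit
6: hit
7: fault, frames {9,2,6,7}
2: hit
9: hit
2: hit
4: fault, evict 6, frames {7,9,2,4}
9: hit
4: hit
3: fault, evict 7, frames {2,9,4,3}
Hits: 8 of 14 references → 8/14 = 0.5714.

0.57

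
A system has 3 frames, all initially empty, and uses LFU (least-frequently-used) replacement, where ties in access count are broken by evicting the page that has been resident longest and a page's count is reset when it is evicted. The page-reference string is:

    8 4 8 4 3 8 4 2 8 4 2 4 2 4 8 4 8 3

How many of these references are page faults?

5

8 -> fault, frames [8]
4 -> fault, frames [8, 4]
8 -> hit
4 -> hit
3 -> fault, frames [8, 4, 3]
8 -> hit
4 -> hit
2 -> fault, evict 3, frames [8, 4, 2]
8 -> hit
4 -> hit
2 -> hit
4 -> hit
2 -> hit
4 -> hit
8 -> hit
4 -> hit
8 -> hit
3 -> fault, evict 2, frames [8, 4, 3]
Page faults: 5.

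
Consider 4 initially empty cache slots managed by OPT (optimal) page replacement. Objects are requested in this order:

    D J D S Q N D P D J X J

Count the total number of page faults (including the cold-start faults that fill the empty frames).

7

D -> fault, frames [D]
J -> fault, frames [D, J]
D -> hit
S -> fault, frames [D, J, S]
Q -> fault, frames [D, J, S, Q]
N -> fault, evict Q, frames [D, J, S, N]
D -> hit
P -> fault, evict N, frames [D, J, S, P]
D -> hit
J -> hit
X -> fault, evict P, frames [D, J, S, X]
J -> hit
Page faults: 7.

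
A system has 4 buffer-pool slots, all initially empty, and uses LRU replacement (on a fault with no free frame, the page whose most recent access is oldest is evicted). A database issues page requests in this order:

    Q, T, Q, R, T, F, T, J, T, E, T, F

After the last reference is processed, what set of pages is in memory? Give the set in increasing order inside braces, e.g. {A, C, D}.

{E, F, J, T}

Q -> miss, frames {Q}
T -> miss, frames {Q,T}
Q -> hit
R -> miss, frames {T,Q,R}
T -> hit
F -> miss, frames {Q,R,T,F}
T -> hit
J -> miss, evict Q, frames {R,F,T,J}
T -> hit
E -> miss, evict R, frames {F,J,T,E}
T -> hit
F -> hit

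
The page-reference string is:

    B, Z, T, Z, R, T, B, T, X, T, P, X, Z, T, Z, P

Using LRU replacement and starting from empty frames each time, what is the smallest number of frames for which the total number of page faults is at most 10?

3

f=1: 16 faults
f=2: 12 faults
f=3: 10 faults
f=4: 7 faults
f=5: 7 faults
f=6: 6 faults
Smallest f with faults ≤ 10 is 3.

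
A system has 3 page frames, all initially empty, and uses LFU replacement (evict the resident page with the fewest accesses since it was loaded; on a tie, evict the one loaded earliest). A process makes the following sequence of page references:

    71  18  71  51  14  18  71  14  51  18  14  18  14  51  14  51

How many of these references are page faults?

8

71 → miss, frames [71]
18 → miss, frames [71, 18]
71 → hit
51 → miss, frames [71, 18, 51]
14 → miss, evict 18, frames [71, 51, 14]
18 → miss, evict 51, frames [71, 14, 18]
71 → hit
14 → hit
51 → miss, evict 18, frames [71, 14, 51]
18 → miss, evict 51, frames [71, 14, 18]
14 → hit
18 → hit
14 → hit
51 → miss, evict 18, frames [71, 14, 51]
14 → hit
51 → hit
Page faults: 8.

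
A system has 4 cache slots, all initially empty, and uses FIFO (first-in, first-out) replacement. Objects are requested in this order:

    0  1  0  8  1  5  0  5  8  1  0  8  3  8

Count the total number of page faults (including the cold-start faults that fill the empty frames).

5

0 -> miss, frames (0)
1 -> miss, frames (0 1)
0 -> hit
8 -> miss, frames (0 1 8)
1 -> hit
5 -> miss, frames (0 1 8 5)
0 -> hit
5 -> hit
8 -> hit
1 -> hit
0 -> hit
8 -> hit
3 -> miss, evict 0, frames (1 8 5 3)
8 -> hit
Page faults: 5.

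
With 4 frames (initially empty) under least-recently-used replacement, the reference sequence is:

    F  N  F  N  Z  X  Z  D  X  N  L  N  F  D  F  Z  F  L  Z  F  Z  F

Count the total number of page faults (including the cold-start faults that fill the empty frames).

F -> fault, frames (F)
N -> fault, frames (F N)
F -> hit
N -> hit
Z -> fault, frames (F N Z)
X -> fault, frames (F N Z X)
Z -> hit
D -> fault, evict F, frames (N X Z D)
X -> hit
N -> hit
L -> fault, evict Z, frames (D X N L)
N -> hit
F -> fault, evict D, frames (X L N F)
D -> fault, evict X, frames (L N F D)
F -> hit
Z -> fault, evict L, frames (N D F Z)
F -> hit
L -> fault, evict N, frames (D Z F L)
Z -> hit
F -> hit
Z -> hit
F -> hit
Page faults: 10.

10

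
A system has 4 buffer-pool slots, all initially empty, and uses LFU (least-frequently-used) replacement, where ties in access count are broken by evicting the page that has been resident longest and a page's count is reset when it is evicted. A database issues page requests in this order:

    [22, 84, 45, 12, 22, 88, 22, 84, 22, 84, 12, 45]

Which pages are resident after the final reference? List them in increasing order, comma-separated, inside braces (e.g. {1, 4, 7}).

{12, 22, 45, 84}

22 → fault, frames {22}
84 → fault, frames {22,84}
45 → fault, frames {22,84,45}
12 → fault, frames {22,84,45,12}
22 → hit
88 → fault, evict 84, frames {22,45,12,88}
22 → hit
84 → fault, evict 45, frames {22,12,88,84}
22 → hit
84 → hit
12 → hit
45 → fault, evict 88, frames {22,12,84,45}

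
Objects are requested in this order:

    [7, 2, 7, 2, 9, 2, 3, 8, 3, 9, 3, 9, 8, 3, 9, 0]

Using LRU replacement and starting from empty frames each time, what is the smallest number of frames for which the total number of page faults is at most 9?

f=1: 16 faults
f=2: 10 faults
f=3: 7 faults
f=4: 6 faults
f=5: 6 faults
f=6: 6 faults
Smallest f with faults ≤ 9 is 3.

3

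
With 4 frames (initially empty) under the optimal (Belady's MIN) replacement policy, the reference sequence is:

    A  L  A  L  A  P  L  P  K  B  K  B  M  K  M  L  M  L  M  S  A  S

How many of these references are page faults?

A: fault, frames {A}
L: fault, frames {A,L}
A: hit
L: hit
A: hit
P: fault, frames {A,L,P}
L: hit
P: hit
K: fault, frames {A,L,P,K}
B: fault, evict P, frames {A,L,K,B}
K: hit
B: hit
M: fault, evict B, frames {A,L,K,M}
K: hit
M: hit
L: hit
M: hit
L: hit
M: hit
S: fault, evict M, frames {A,L,K,S}
A: hit
S: hit
Page faults: 7.

7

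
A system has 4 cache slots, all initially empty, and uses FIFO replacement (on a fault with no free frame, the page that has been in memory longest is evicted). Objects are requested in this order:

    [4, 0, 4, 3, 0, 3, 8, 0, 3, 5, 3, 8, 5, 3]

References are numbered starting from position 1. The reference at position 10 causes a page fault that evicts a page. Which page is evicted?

pos 1: 4: fault, frames [4]
pos 2: 0: fault, frames [4, 0]
pos 3: 4: hit
pos 4: 3: fault, frames [4, 0, 3]
pos 5: 0: hit
pos 6: 3: hit
pos 7: 8: fault, frames [4, 0, 3, 8]
pos 8: 0: hit
pos 9: 3: hit
pos 10: 5: fault, evict 4, frames [0, 3, 8, 5]
At position 10, page 4 is evicted.

4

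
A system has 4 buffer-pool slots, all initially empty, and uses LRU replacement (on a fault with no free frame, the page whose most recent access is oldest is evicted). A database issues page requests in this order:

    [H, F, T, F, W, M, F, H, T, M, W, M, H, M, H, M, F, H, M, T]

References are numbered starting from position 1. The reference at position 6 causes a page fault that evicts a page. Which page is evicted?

pos 1: H → miss, frames (H)
pos 2: F → miss, frames (H F)
pos 3: T → miss, frames (H F T)
pos 4: F → hit
pos 5: W → miss, frames (H T F W)
pos 6: M → miss, evict H, frames (T F W M)
At position 6, page H is evicted.

H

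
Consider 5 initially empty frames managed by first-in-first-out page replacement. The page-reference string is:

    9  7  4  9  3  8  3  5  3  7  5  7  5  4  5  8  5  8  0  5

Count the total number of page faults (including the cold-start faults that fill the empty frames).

7

9 → miss, frames {9}
7 → miss, frames {9,7}
4 → miss, frames {9,7,4}
9 → hit
3 → miss, frames {9,7,4,3}
8 → miss, frames {9,7,4,3,8}
3 → hit
5 → miss, evict 9, frames {7,4,3,8,5}
3 → hit
7 → hit
5 → hit
7 → hit
5 → hit
4 → hit
5 → hit
8 → hit
5 → hit
8 → hit
0 → miss, evict 7, frames {4,3,8,5,0}
5 → hit
Page faults: 7.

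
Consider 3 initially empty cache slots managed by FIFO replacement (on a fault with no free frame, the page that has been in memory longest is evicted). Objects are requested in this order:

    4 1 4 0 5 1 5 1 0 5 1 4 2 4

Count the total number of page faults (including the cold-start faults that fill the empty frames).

6

4 -> fault, frames [4]
1 -> fault, frames [4, 1]
4 -> hit
0 -> fault, frames [4, 1, 0]
5 -> fault, evict 4, frames [1, 0, 5]
1 -> hit
5 -> hit
1 -> hit
0 -> hit
5 -> hit
1 -> hit
4 -> fault, evict 1, frames [0, 5, 4]
2 -> fault, evict 0, frames [5, 4, 2]
4 -> hit
Page faults: 6.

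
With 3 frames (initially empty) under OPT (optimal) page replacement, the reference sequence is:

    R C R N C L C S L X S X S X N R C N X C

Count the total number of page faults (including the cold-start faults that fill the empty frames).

R -> fault, frames {R}
C -> fault, frames {R,C}
R -> hit
N -> fault, frames {R,C,N}
C -> hit
L -> fault, evict R, frames {C,N,L}
C -> hit
S -> fault, evict C, frames {N,L,S}
L -> hit
X -> fault, evict L, frames {N,S,X}
S -> hit
X -> hit
S -> hit
X -> hit
N -> hit
R -> fault, evict S, frames {N,X,R}
C -> fault, evict R, frames {N,X,C}
N -> hit
X -> hit
C -> hit
Page faults: 8.

8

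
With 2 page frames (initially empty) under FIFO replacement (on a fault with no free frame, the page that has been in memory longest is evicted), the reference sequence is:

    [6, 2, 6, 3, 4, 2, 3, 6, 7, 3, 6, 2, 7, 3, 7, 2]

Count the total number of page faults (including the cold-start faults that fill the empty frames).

6 -> fault, frames (6)
2 -> fault, frames (6 2)
6 -> hit
3 -> fault, evict 6, frames (2 3)
4 -> fault, evict 2, frames (3 4)
2 -> fault, evict 3, frames (4 2)
3 -> fault, evict 4, frames (2 3)
6 -> fault, evict 2, frames (3 6)
7 -> fault, evict 3, frames (6 7)
3 -> fault, evict 6, frames (7 3)
6 -> fault, evict 7, frames (3 6)
2 -> fault, evict 3, frames (6 2)
7 -> fault, evict 6, frames (2 7)
3 -> fault, evict 2, frames (7 3)
7 -> hit
2 -> fault, evict 7, frames (3 2)
Page faults: 14.

14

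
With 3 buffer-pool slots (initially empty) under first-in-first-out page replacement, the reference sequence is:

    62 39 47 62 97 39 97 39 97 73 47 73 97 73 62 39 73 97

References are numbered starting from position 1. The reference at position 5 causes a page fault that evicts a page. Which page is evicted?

62

pos 1: 62 → miss, frames (62)
pos 2: 39 → miss, frames (62 39)
pos 3: 47 → miss, frames (62 39 47)
pos 4: 62 → hit
pos 5: 97 → miss, evict 62, frames (39 47 97)
At position 5, page 62 is evicted.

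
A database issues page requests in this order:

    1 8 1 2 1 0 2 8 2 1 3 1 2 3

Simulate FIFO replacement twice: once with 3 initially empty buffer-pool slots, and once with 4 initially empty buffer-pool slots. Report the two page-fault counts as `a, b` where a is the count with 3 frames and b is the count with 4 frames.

3 frames: F F . F . F . . . F F . F . → 7 faults.
4 frames: F F . F . F . . . . F F . . → 6 faults.
6 < 7: adding a frame reduced faults, as is typical.

7, 6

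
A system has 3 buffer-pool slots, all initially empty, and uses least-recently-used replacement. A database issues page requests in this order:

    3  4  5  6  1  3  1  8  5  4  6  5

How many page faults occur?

10

3 → miss, frames {3}
4 → miss, frames {3,4}
5 → miss, frames {3,4,5}
6 → miss, evict 3, frames {4,5,6}
1 → miss, evict 4, frames {5,6,1}
3 → miss, evict 5, frames {6,1,3}
1 → hit
8 → miss, evict 6, frames {3,1,8}
5 → miss, evict 3, frames {1,8,5}
4 → miss, evict 1, frames {8,5,4}
6 → miss, evict 8, frames {5,4,6}
5 → hit
Page faults: 10.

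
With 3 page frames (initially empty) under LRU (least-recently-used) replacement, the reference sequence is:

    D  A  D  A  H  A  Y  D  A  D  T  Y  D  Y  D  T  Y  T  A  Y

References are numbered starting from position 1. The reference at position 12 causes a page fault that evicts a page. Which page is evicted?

A

pos 1: D → fault, frames (D)
pos 2: A → fault, frames (D A)
pos 3: D → hit
pos 4: A → hit
pos 5: H → fault, frames (D A H)
pos 6: A → hit
pos 7: Y → fault, evict D, frames (H A Y)
pos 8: D → fault, evict H, frames (A Y D)
pos 9: A → hit
pos 10: D → hit
pos 11: T → fault, evict Y, frames (A D T)
pos 12: Y → fault, evict A, frames (D T Y)
At position 12, page A is evicted.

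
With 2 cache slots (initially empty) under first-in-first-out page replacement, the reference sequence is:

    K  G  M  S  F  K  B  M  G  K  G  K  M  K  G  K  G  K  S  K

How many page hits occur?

K -> fault, frames [K]
G -> fault, frames [K, G]
M -> fault, evict K, frames [G, M]
S -> fault, evict G, frames [M, S]
F -> fault, evict M, frames [S, F]
K -> fault, evict S, frames [F, K]
B -> fault, evict F, frames [K, B]
M -> fault, evict K, frames [B, M]
G -> fault, evict B, frames [M, G]
K -> fault, evict M, frames [G, K]
G -> hit
K -> hit
M -> fault, evict G, frames [K, M]
K -> hit
G -> fault, evict K, frames [M, G]
K -> fault, evict M, frames [G, K]
G -> hit
K -> hit
S -> fault, evict G, frames [K, S]
K -> hit
Hits: 6.

6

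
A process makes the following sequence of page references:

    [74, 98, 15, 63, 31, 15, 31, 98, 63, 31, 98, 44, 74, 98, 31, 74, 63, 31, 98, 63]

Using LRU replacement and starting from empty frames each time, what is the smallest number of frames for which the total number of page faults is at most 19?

2

f=1: 20 faults
f=2: 19 faults
f=3: 12 faults
f=4: 8 faults
f=5: 7 faults
f=6: 6 faults
Smallest f with faults ≤ 19 is 2.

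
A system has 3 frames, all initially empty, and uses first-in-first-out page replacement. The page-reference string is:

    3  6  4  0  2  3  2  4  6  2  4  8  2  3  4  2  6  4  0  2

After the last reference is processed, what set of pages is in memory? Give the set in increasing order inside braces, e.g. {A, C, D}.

3 → fault, frames (3)
6 → fault, frames (3 6)
4 → fault, frames (3 6 4)
0 → fault, evict 3, frames (6 4 0)
2 → fault, evict 6, frames (4 0 2)
3 → fault, evict 4, frames (0 2 3)
2 → hit
4 → fault, evict 0, frames (2 3 4)
6 → fault, evict 2, frames (3 4 6)
2 → fault, evict 3, frames (4 6 2)
4 → hit
8 → fault, evict 4, frames (6 2 8)
2 → hit
3 → fault, evict 6, frames (2 8 3)
4 → fault, evict 2, frames (8 3 4)
2 → fault, evict 8, frames (3 4 2)
6 → fault, evict 3, frames (4 2 6)
4 → hit
0 → fault, evict 4, frames (2 6 0)
2 → hit

{0, 2, 6}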